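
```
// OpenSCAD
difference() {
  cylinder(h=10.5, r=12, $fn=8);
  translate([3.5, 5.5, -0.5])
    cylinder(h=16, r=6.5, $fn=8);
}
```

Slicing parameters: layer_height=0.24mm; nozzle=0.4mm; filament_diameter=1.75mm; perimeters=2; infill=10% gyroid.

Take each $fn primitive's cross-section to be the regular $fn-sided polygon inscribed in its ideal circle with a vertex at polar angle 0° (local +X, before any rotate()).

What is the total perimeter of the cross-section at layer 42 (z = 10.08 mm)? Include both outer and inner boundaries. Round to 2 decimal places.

At z = 10.08 mm: the r=12 cylinder gives a regular 8-gon of circumradius 12 (constant along its height) (perimeter = 2·8·12.000·sin(180°/8) = 73.48 mm); the cylinder at (3.5, 5.5): section is a regular 8-gon, circumradius r=6.5 (perimeter = 2·8·6.500·sin(180°/8) = 39.80 mm); After the difference (first − rest): starting from the r=12 cylinder, the r=6.5 cylinder at (3.5, 5.5) partially overlaps it — only the 110.19 mm² overlap (of its 119.50 mm²) is removed, clipping the outline — boundary = 90.18 mm. Overall, the cross-section is a single solid region. Total boundary length (outer) = 90.18 mm.

90.18 mm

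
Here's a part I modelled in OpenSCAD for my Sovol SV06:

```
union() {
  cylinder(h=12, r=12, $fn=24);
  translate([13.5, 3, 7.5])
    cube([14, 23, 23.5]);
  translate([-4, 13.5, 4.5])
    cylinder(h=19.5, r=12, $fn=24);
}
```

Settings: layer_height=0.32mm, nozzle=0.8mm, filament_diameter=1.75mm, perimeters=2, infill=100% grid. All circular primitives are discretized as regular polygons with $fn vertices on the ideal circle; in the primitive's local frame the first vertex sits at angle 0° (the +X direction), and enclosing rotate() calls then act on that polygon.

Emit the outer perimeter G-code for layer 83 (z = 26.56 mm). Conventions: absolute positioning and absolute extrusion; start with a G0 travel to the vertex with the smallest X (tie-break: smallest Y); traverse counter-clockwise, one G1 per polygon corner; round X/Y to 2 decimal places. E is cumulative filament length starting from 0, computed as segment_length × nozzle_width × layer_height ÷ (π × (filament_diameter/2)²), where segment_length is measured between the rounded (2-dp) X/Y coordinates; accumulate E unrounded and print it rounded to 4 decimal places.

G0 X13.50 Y3.00 Z26.56
G1 X27.50 Y3.00 E1.4901
G1 X27.50 Y26.00 E3.9380
G1 X13.50 Y26.00 E5.4281
G1 X13.50 Y3.00 E7.8760

At z = 26.56 mm: the cylinder does not reach this height (z outside [0, 12]); the 14×23 cube at (13.5, 3) contributes its full rectangle; the cylinder at (-4, 13.5) is not intersected at this z (z outside [4.5, 24]); Taking the union: only the 14×23 cube at (13.5, 3) is present, so the union is just that shape — 1 connected region. The outline is a single polygon with 4 vertices. Extrusion per mm of travel: 0.8 × 0.32 / (π × 0.875²) = 0.106432. Accumulating E over each segment gives final E = 7.8760.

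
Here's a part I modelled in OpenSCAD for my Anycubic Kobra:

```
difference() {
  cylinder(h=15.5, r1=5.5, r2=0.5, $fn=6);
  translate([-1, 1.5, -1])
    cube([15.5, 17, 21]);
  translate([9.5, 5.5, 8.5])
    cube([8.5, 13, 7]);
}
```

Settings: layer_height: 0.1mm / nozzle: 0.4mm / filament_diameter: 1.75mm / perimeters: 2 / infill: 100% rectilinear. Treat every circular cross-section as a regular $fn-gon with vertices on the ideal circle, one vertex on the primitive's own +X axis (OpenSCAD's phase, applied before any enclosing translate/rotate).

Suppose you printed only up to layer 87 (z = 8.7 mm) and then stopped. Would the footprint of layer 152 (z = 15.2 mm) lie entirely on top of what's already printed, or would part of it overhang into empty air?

entirely on top

Compare the two slices. At z = 8.7: the cone (r1=5.5→r2=0.5) has section circumradius 2.694 here — a regular 6-gon (area = (6/2)·2.694²·sin(360°/6) = 18.85 mm²); the cube at (-1, 1.5) is present — its section is the full 15.5×17 rectangle (area 263.50 mm²); the 8.5×13 cube at (9.5, 5.5) contributes its full rectangle (area 110.50 mm²); Taking the first minus the rest: starting from the cone (18.85 mm²), the 15.5×17 cube at (-1, 1.5) partially overlaps it — only the 2.15 mm² overlap (of its 263.50 mm²) is removed, clipping the outline; the 8.5×13 cube at (9.5, 5.5) misses the remaining region (no effect) — area = 16.70 mm². At z = 15.2: the cone contributes a regular 6-gon of circumradius 0.597 (interpolated between r1=5.5 and r2=0.5 at t=0.981) (area = (6/2)·0.597²·sin(360°/6) = 0.93 mm²); the cube at (-1, 1.5) is present — its section is the full 15.5×17 rectangle (area 263.50 mm²); the cube at (9.5, 5.5) (footprint 8.5×13) is included at this height (area 110.50 mm²); Subtracting the remaining from the first: starting from the cone (0.93 mm²), the 15.5×17 cube at (-1, 1.5) misses the remaining region (no effect); the 8.5×13 cube at (9.5, 5.5) misses the remaining region (no effect) — area = 0.93 mm². Checking containment: the cross-section at z = 15.2 is a subset of the cross-section at z = 8.7.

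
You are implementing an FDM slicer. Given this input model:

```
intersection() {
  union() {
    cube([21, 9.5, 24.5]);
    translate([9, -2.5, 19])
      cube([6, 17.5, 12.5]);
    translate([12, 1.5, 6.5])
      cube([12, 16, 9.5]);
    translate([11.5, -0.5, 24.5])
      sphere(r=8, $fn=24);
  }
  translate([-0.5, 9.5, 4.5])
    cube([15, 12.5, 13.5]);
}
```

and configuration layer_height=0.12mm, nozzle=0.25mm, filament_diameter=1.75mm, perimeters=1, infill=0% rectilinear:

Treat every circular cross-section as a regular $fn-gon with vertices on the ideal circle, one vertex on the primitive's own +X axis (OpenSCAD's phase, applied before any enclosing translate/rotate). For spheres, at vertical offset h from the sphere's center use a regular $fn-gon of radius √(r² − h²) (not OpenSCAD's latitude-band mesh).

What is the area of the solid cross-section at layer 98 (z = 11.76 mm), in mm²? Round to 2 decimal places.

20.00 mm²

At z = 11.76 mm: the 21×9.5 cube contributes its full rectangle (area 199.50 mm²); the cube at (9, -2.5) is not intersected at this z (z outside [19, 31.5]); the cube at (12, 1.5) (footprint 12×16) is included at this height (area 192.00 mm²); the sphere at (11.5, -0.5) is absent (|z−center|=12.740 > r=8); Merging all regions: the regions partially overlap — summed areas 391.50 mm² minus the doubly-counted overlap 72.00 mm² gives 319.50 mm² — area = 319.50 mm²; the 15×12.5 cube at (-0.5, 9.5) contributes its full rectangle (area 187.50 mm²); After intersecting: the 15×12.5 cube at (-0.5, 9.5) partially overlaps the result so far; clipping to the common part keeps 20.00 mm² — area = 20.00 mm². Overall, the cross-section is a single solid region. Net area = 20.00 mm².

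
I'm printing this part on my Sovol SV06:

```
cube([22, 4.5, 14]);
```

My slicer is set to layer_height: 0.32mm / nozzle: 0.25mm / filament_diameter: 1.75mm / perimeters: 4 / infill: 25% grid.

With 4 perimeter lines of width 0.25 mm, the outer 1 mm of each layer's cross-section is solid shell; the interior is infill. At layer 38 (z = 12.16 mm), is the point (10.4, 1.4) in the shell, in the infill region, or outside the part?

At z = 12.16 mm: the 22×4.5 cube contributes its full rectangle. Overall, the cross-section is a single solid region. The nearest boundary edge runs (0.00, 0.00)→(22.00, 0.00); distance from the point to it = 1.40 mm. The point is inside the cross-section and 1.40 mm from the nearest boundary — more than the 1 mm shell width (4 × 0.25), so it's in the infill interior.

infill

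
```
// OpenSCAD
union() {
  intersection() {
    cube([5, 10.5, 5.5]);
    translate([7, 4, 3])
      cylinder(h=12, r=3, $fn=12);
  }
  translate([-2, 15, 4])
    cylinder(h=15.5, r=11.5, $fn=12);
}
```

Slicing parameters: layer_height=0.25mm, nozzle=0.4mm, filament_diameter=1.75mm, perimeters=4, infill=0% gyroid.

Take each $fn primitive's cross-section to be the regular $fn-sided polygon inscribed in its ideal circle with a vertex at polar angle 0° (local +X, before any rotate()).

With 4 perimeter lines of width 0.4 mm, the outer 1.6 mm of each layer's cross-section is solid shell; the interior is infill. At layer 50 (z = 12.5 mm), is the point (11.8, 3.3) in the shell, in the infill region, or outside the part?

outside

At z = 12.5 mm: the cube is absent (z outside [0, 5.5]); the cylinder at (7, 4): section is a regular 12-gon, circumradius r=3; Taking the intersection: at least one operand is absent at this height, so nothing remains; the r=11.5 cylinder at (-2, 15) gives a regular 12-gon of circumradius 11.5 (constant along its height); Merging all regions: only the r=11.5 cylinder at (-2, 15) is present, so the union is just that shape — 1 connected region. Overall, the cross-section is a single solid region. The nearest boundary edge runs (3.75, 5.04)→(7.96, 9.25); distance from the point to it = 6.92 mm. The point is not inside any of the regions above, so it lies outside the cross-section (6.92 mm from the nearest boundary).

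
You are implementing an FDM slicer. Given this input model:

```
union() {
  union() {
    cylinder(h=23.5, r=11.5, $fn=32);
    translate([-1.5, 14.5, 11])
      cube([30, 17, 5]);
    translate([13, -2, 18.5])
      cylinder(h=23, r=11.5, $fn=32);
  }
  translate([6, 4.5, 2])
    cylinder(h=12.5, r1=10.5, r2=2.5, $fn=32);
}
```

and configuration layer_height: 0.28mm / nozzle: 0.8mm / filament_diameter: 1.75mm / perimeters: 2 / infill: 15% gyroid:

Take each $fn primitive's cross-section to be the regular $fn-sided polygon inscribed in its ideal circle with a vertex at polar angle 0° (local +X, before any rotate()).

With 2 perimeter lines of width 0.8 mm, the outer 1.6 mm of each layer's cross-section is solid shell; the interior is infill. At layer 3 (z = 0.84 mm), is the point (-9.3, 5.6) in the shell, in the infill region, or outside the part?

shell

At z = 0.84 mm: the cylinder: section is a regular 32-gon, circumradius r=11.5; the cube at (-1.5, 14.5) is absent (z outside [11, 16]); the cylinder at (13, -2) is absent (z outside [18.5, 41.5]); Combining (union): only the r=11.5 cylinder is present, so the union is just that shape — 1 connected region; the cone at (6, 4.5) is not intersected at this z (z outside [2, 14.5]); Taking the union: only that combined region is present, so the union is just that shape — 1 connected region. Overall, the cross-section is a single solid region. The nearest boundary edge runs (-9.56, 6.39)→(-10.62, 4.40); distance from the point to it = 0.60 mm. The point is inside the cross-section, 0.60 mm from the nearest boundary — within the 1.6 mm shell band (2 × 0.8).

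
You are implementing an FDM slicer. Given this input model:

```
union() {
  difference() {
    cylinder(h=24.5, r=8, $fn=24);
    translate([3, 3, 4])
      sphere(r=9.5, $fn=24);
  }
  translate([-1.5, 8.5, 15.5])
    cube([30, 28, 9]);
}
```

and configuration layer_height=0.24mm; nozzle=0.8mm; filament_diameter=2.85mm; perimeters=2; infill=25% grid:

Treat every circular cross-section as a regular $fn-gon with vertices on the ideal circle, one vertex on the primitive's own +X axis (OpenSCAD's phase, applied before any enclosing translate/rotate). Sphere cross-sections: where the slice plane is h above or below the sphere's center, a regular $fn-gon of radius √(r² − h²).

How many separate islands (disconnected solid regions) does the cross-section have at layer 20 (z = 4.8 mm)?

At z = 4.8 mm: the r=8 cylinder gives a regular 24-gon of circumradius 8 (constant along its height); the sphere at (3, 3): section is a regular 24-gon, circumradius = √(r²−h²) = √(9.5²−0.8²) = 9.466; Taking the first minus the rest: starting from the r=8 cylinder, the r=9.5 sphere at (3, 3) partially overlaps it — only the 161.06 mm² overlap (of its 278.31 mm²) is removed, clipping the outline — 1 connected region; the cube at (-1.5, 8.5) is absent (z outside [15.5, 24.5]); Merging all regions: only that combined region is present, so the union is just that shape — 1 connected region. Overall, the cross-section is a single solid region. Island count = 1.

1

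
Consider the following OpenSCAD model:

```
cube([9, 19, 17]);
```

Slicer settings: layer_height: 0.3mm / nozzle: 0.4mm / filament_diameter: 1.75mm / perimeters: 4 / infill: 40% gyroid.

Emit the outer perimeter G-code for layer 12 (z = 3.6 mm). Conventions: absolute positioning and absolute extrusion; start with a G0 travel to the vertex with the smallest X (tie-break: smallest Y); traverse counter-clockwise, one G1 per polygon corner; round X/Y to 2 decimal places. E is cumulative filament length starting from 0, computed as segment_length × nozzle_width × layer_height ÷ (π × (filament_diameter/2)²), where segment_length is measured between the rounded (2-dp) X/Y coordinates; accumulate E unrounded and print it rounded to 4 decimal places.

At z = 3.6 mm: the 9×19 cube contributes its full rectangle. The outline is a single polygon with 4 vertices. Extrusion per mm of travel: 0.4 × 0.3 / (π × 0.875²) = 0.049890. Accumulating E over each segment gives final E = 2.7939.

G0 X0.00 Y0.00 Z3.60
G1 X9.00 Y0.00 E0.4490
G1 X9.00 Y19.00 E1.3969
G1 X0.00 Y19.00 E1.8459
G1 X0.00 Y0.00 E2.7939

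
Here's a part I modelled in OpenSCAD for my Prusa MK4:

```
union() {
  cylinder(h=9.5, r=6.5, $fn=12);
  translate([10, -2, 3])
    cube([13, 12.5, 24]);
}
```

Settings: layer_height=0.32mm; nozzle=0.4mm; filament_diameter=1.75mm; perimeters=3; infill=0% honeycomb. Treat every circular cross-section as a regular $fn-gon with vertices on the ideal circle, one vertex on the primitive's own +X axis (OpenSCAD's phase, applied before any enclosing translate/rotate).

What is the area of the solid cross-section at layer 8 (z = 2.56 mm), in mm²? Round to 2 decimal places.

At z = 2.56 mm: the cylinder: section is a regular 12-gon, circumradius r=6.5 (area = (12/2)·6.500²·sin(360°/12) = 126.75 mm²); the cube at (10, -2) does not reach this height (z outside [3, 27]); Taking the union: only the r=6.5 cylinder is present, so the union is just that shape — area = 126.75 mm². Overall, the cross-section is a single solid region. Net area = 126.75 mm².

126.75 mm²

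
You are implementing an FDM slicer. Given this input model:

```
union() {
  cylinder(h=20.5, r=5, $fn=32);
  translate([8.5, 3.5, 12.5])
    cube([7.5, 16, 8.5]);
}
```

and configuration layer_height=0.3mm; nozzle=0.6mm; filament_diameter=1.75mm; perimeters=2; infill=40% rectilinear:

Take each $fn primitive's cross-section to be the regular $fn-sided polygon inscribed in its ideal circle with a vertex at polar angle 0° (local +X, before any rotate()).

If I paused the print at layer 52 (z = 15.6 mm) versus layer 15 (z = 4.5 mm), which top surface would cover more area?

Layer 52 (z = 15.6): the cylinder: section is a regular 32-gon, circumradius r=5 (area = (32/2)·5.000²·sin(360°/32) = 78.04 mm²); the cube at (8.5, 3.5) (footprint 7.5×16) is included at this height (area 120.00 mm²); Merging all regions: the 2 present regions are separate (no shared area or edge), so areas and boundary lengths simply add and each stays a separate island — area = 198.04 mm². So its area = 198.04 mm². Layer 15 (z = 4.5): the r=5 cylinder contributes a regular 32-gon of circumradius 5 (area = (32/2)·5.000²·sin(360°/32) = 78.04 mm²); the cube at (8.5, 3.5) is absent (z outside [12.5, 21]); Taking the union: only the r=5 cylinder is present, so the union is just that shape — area = 78.04 mm². So its area = 78.04 mm². Layer 52 is larger (198.04 vs 78.04 mm²).

layer 52 (z = 15.6 mm)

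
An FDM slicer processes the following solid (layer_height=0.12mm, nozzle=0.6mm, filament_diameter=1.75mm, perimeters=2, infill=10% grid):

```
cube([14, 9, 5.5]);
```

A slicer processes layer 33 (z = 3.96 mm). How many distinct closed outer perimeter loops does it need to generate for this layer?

1

At z = 3.96 mm: the cube (footprint 14×9) is included at this height. The result has 1 disconnected region.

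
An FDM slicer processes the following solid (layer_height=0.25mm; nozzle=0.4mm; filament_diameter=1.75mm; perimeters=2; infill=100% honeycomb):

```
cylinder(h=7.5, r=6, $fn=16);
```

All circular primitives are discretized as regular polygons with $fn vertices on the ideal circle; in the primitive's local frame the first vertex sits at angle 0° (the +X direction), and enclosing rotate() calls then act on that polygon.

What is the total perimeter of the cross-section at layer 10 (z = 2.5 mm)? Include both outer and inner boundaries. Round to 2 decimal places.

37.46 mm

At z = 2.5 mm: the r=6 cylinder gives a regular 16-gon of circumradius 6 (constant along its height) (perimeter = 2·16·6.000·sin(180°/16) = 37.46 mm). Overall, the cross-section is a single solid region. Total boundary length (outer) = 37.46 mm.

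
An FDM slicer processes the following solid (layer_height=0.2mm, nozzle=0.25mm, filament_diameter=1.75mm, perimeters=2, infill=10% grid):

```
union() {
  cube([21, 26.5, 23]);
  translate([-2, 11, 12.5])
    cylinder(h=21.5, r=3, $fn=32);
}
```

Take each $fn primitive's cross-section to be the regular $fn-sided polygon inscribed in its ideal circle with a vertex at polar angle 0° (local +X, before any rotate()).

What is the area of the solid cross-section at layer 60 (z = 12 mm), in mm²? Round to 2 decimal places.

At z = 12 mm: the cube (footprint 21×26.5) is included at this height (area 556.50 mm²); the cylinder at (-2, 11) is not intersected at this z (z outside [12.5, 34]); Taking the union: only the 21×26.5 cube is present, so the union is just that shape — area = 556.50 mm². Overall, the cross-section is a single solid region. Net area = 556.50 mm².

556.50 mm²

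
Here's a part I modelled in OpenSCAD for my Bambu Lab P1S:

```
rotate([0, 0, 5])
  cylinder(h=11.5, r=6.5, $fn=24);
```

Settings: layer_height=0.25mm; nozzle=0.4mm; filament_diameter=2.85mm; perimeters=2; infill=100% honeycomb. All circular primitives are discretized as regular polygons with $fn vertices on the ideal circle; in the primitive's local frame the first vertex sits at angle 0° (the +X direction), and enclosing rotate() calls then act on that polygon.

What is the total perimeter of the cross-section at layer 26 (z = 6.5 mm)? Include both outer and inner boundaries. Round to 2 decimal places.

At z = 6.5 mm: the r=6.5 cylinder gives a regular 24-gon of circumradius 6.5 (constant along its height) (perimeter = 2·24·6.500·sin(180°/24) = 40.72 mm); (whole slice rotated 5° about Z — lengths, areas and connectivity unchanged). Overall, the cross-section is a single solid region. Total boundary length (outer) = 40.72 mm.

40.72 mm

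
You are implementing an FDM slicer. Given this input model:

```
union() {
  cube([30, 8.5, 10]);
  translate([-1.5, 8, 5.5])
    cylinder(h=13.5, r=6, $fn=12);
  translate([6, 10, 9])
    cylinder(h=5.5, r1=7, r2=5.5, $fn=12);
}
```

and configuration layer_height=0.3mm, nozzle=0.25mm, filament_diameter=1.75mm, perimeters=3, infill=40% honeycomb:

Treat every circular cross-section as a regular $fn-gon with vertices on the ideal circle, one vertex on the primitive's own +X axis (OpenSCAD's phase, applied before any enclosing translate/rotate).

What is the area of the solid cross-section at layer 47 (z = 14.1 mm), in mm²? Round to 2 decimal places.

At z = 14.1 mm: the cube is absent (z outside [0, 10]); the r=6 cylinder at (-1.5, 8) gives a regular 12-gon of circumradius 6 (constant along its height) (area = (12/2)·6.000²·sin(360°/12) = 108.00 mm²); the cone at (6, 10) contributes a regular 12-gon of circumradius 5.609 (interpolated between r1=7 and r2=5.5 at t=0.927) (area = (12/2)·5.609²·sin(360°/12) = 94.39 mm²); Taking the union: the regions partially overlap — summed areas 202.39 mm² minus the doubly-counted overlap 20.52 mm² gives 181.86 mm² — area = 181.86 mm². Overall, the cross-section is a single solid region. Net area = 181.86 mm².

181.86 mm²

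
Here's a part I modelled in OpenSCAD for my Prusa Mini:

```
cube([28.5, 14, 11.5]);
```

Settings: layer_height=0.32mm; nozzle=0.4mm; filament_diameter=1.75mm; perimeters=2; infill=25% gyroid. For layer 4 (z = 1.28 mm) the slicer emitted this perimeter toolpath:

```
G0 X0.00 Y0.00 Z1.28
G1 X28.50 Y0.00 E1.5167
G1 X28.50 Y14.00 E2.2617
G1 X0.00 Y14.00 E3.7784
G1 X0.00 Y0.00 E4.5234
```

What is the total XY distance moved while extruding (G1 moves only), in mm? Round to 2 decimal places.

85.00 mm

Sum the Euclidean lengths of each G1 segment: total = 85.00 mm.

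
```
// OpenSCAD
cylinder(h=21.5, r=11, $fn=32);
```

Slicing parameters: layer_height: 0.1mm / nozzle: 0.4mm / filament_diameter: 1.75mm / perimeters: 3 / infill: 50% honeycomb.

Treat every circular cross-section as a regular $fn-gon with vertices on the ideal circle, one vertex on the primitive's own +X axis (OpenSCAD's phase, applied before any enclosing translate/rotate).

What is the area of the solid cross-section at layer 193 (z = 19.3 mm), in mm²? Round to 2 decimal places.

At z = 19.3 mm: the cylinder: section is a regular 32-gon, circumradius r=11 (area = (32/2)·11.000²·sin(360°/32) = 377.69 mm²). Overall, the cross-section is a single solid region. Net area = 377.69 mm².

377.69 mm²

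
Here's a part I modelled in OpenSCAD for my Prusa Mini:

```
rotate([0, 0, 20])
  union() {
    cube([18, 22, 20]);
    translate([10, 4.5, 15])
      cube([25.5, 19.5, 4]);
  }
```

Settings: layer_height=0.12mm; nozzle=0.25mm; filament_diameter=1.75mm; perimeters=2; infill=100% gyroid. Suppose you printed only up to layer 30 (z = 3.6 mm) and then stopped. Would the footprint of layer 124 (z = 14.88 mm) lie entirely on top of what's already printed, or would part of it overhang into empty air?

entirely on top

Compare the two slices. At z = 3.6: the 18×22 cube contributes its full rectangle (area 396.00 mm²); the cube at (10, 4.5) is not intersected at this z (z outside [15, 19]); Combining (union): only the 18×22 cube is present, so the union is just that shape — area = 396.00 mm²; (rotated 20° about Z; rotation is an isometry so areas/perimeters/island counts are preserved). At z = 14.88: the cube is present — its section is the full 18×22 rectangle (area 396.00 mm²); the cube at (10, 4.5) is absent (z outside [15, 19]); Combining (union): only the 18×22 cube is present, so the union is just that shape — area = 396.00 mm²; (whole slice rotated 20° about Z — lengths, areas and connectivity unchanged). Checking containment: the cross-section at z = 14.88 is a subset of the cross-section at z = 3.6.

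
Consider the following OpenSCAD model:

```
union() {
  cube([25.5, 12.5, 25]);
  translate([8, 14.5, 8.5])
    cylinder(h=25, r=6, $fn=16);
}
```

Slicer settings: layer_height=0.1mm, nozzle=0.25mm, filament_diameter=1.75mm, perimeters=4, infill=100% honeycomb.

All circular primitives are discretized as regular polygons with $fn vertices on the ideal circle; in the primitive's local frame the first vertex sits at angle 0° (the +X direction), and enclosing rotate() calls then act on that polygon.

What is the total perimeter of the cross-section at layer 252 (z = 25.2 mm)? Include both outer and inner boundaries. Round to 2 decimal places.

37.46 mm

At z = 25.2 mm: the cube is not intersected at this z (z outside [0, 25]); the r=6 cylinder at (8, 14.5) gives a regular 16-gon of circumradius 6 (constant along its height) (perimeter = 2·16·6.000·sin(180°/16) = 37.46 mm); Combining (union): only the r=6 cylinder at (8, 14.5) is present, so the union is just that shape — boundary = 37.46 mm. Overall, the cross-section is a single solid region. Total boundary length (outer) = 37.46 mm.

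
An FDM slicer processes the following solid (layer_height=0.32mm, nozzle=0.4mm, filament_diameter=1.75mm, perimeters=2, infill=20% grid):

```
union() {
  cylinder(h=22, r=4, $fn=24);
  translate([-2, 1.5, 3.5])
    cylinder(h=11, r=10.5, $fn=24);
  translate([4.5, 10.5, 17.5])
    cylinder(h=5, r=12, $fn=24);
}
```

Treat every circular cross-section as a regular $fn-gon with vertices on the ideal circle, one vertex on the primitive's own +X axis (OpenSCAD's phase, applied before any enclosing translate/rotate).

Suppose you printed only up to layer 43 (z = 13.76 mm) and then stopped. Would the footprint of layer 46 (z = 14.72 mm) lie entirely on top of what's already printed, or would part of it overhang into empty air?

entirely on top

Compare the two slices. At z = 13.76: the cylinder: section is a regular 24-gon, circumradius r=4 (area = (24/2)·4.000²·sin(360°/24) = 49.69 mm²); the cylinder at (-2, 1.5): section is a regular 24-gon, circumradius r=10.5 (area = (24/2)·10.500²·sin(360°/24) = 342.42 mm²); the cylinder at (4.5, 10.5) is absent (z outside [17.5, 22.5]); Taking the union: the r=4 cylinder lies entirely inside the r=10.5 cylinder at (-2, 1.5), so the union is just the r=10.5 cylinder at (-2, 1.5) — area = 342.42 mm². At z = 14.72: the cylinder: section is a regular 24-gon, circumradius r=4 (area = (24/2)·4.000²·sin(360°/24) = 49.69 mm²); the cylinder at (-2, 1.5) does not reach this height (z outside [3.5, 14.5]); the cylinder at (4.5, 10.5) does not reach this height (z outside [17.5, 22.5]); Merging all regions: only the r=4 cylinder is present, so the union is just that shape — area = 49.69 mm². Checking containment: the cross-section at z = 14.72 is a subset of the cross-section at z = 13.76.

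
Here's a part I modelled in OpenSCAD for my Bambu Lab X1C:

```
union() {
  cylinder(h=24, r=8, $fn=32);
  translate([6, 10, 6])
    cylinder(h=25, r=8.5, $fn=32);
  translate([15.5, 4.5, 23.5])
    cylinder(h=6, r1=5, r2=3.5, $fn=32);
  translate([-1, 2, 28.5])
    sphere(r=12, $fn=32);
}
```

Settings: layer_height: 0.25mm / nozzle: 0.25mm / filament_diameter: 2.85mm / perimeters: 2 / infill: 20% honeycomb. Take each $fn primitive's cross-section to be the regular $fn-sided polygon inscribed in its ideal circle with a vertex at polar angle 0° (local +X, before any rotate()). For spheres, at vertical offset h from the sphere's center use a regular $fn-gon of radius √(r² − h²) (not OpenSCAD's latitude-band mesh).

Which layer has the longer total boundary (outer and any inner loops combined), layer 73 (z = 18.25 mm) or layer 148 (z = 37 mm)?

Layer 73 (z = 18.25): the r=8 cylinder gives a regular 32-gon of circumradius 8 (constant along its height) (perimeter = 2·32·8.000·sin(180°/32) = 50.18 mm); the cylinder at (6, 10): section is a regular 32-gon, circumradius r=8.5 (perimeter = 2·32·8.500·sin(180°/32) = 53.32 mm); the cone at (15.5, 4.5) does not reach this height (z outside [23.5, 29.5]); the r=12 sphere at (-1, 2) slices to a regular 32-gon of circumradius 6.240 (√(r²−h²) with h=10.25 from center) (perimeter = 2·32·6.240·sin(180°/32) = 39.14 mm); Merging all regions: the regions partially overlap (shared area 157.52 mm²), so the edge portions inside another operand are dropped and the merged outline is re-measured after clipping — boundary = 77.58 mm. So its perimeter = 77.58 mm. Layer 148 (z = 37): the cylinder does not reach this height (z outside [0, 24]); the cylinder at (6, 10) does not reach this height (z outside [6, 31]); the cone at (15.5, 4.5) is not intersected at this z (z outside [23.5, 29.5]); the r=12 sphere at (-1, 2) slices to a regular 32-gon of circumradius 8.471 (√(r²−h²) with h=8.5 from center) (perimeter = 2·32·8.471·sin(180°/32) = 53.14 mm); Combining (union): only the r=12 sphere at (-1, 2) is present, so the union is just that shape — boundary = 53.14 mm. So its perimeter = 53.14 mm. Layer 73 is larger (77.58 vs 53.14 mm).

layer 73 (z = 18.25 mm)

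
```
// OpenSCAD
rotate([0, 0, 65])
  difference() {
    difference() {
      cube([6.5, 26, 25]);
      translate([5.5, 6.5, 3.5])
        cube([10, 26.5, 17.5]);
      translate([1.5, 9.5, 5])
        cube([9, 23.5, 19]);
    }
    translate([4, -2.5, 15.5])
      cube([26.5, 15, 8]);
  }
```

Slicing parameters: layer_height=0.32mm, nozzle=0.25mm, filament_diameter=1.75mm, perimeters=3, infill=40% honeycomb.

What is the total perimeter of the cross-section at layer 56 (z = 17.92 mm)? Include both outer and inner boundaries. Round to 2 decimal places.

60.00 mm

At z = 17.92 mm: the cube (footprint 6.5×26) is included at this height (perimeter 65.00 mm); the cube at (5.5, 6.5) is present — its section is the full 10×26.5 rectangle (perimeter 73.00 mm); the cube at (1.5, 9.5) (footprint 9×23.5) is included at this height (perimeter 65.00 mm); After the difference (first − rest): starting from the 6.5×26 cube, the 10×26.5 cube at (5.5, 6.5) partially overlaps it — only the 19.50 mm² overlap (of its 265.00 mm²) is removed, clipping the outline; the 9×23.5 cube at (1.5, 9.5) partially overlaps it — only the 66.00 mm² overlap (of its 211.50 mm²) is removed, clipping the outline — boundary = 65.00 mm; the cube at (4, -2.5) (footprint 26.5×15) is included at this height (perimeter 83.00 mm); After the difference (first − rest): starting from the result so far, the 26.5×15 cube at (4, -2.5) partially overlaps it — only the 20.75 mm² overlap (of its 397.50 mm²) is removed, clipping the outline — boundary = 60.00 mm; (rotated 65° about Z; rotation is an isometry so areas/perimeters/island counts are preserved). Overall, the cross-section is a single solid region. Total boundary length (outer) = 60.00 mm.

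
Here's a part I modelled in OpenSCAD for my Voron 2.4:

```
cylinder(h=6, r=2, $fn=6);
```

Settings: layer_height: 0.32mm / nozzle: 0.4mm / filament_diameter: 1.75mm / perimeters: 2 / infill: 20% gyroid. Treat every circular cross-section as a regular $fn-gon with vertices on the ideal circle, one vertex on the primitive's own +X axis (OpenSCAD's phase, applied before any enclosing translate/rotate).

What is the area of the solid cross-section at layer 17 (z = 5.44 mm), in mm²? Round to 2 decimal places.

10.39 mm²

At z = 5.44 mm: the r=2 cylinder gives a regular 6-gon of circumradius 2 (constant along its height) (area = (6/2)·2.000²·sin(360°/6) = 10.39 mm²). Overall, the cross-section is a single solid region. Net area = 10.39 mm².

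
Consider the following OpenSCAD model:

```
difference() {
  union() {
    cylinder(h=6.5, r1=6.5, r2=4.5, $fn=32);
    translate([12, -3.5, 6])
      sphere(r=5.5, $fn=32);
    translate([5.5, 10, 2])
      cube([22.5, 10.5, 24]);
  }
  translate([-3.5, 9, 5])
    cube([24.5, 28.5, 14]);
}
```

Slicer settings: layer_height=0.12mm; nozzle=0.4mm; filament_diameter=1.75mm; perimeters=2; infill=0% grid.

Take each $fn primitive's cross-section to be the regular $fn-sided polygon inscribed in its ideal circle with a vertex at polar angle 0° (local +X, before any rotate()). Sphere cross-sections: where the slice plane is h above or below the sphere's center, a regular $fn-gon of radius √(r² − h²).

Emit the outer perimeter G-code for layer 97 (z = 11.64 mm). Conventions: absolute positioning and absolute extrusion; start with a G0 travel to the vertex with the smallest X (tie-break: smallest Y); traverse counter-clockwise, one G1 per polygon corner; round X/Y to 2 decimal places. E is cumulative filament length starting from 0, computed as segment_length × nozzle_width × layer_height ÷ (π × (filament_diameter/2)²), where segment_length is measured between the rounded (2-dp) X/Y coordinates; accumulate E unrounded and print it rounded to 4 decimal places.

G0 X21.00 Y10.00 Z11.64
G1 X28.00 Y10.00 E0.1397
G1 X28.00 Y20.50 E0.3492
G1 X21.00 Y20.50 E0.4889
G1 X21.00 Y10.00 E0.6985

At z = 11.64 mm: the cone does not reach this height (z outside [0, 6.5]); the sphere at (12, -3.5) is not intersected at this z (|z−center|=5.640 > r=5.5); the cube at (5.5, 10) (footprint 22.5×10.5) is included at this height; Taking the union: only the 22.5×10.5 cube at (5.5, 10) is present, so the union is just that shape — 1 connected region; the 24.5×28.5 cube at (-3.5, 9) contributes its full rectangle; Taking the first minus the rest: starting from the result so far, the 24.5×28.5 cube at (-3.5, 9) partially overlaps it — only the 162.75 mm² overlap (of its 698.25 mm²) is removed, clipping the outline — 1 connected region. The outline is a single polygon with 4 vertices. Extrusion per mm of travel: 0.4 × 0.12 / (π × 0.875²) = 0.019956. Accumulating E over each segment gives final E = 0.6985.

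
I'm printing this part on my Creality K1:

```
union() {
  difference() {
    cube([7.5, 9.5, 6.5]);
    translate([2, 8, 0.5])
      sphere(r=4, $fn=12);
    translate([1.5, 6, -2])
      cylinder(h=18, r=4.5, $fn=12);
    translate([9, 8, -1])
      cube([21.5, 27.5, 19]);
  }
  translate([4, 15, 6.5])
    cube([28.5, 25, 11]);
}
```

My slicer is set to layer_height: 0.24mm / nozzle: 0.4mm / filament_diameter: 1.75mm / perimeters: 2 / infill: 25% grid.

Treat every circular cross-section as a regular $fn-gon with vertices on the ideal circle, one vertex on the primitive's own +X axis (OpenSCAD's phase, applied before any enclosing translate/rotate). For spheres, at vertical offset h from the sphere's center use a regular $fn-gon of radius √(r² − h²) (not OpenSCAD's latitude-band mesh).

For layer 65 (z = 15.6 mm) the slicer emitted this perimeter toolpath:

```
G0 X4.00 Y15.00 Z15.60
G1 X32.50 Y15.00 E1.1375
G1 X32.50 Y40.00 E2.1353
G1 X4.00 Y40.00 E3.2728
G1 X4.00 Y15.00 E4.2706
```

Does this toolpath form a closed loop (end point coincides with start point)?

Start point (G0): (4.00, 15.00). End point (last G1): the path returns to the start — closed.

yes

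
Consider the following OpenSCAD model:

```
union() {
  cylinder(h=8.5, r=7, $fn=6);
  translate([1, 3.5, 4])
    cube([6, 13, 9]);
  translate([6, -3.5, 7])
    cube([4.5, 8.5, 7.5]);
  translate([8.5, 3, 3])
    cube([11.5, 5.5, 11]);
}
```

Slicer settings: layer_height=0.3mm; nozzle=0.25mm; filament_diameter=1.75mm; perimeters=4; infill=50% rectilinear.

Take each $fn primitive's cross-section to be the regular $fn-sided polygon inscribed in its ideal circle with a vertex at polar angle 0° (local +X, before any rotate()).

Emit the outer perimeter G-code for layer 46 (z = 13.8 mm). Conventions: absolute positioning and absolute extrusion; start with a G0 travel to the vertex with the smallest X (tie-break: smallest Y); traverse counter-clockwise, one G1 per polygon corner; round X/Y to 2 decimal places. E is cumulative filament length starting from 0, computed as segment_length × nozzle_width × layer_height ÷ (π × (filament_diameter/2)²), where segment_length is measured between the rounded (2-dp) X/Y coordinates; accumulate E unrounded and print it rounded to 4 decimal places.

G0 X6.00 Y-3.50 Z13.80
G1 X10.50 Y-3.50 E0.1403
G1 X10.50 Y3.00 E0.3430
G1 X20.00 Y3.00 E0.6392
G1 X20.00 Y8.50 E0.8107
G1 X8.50 Y8.50 E1.1693
G1 X8.50 Y5.00 E1.2784
G1 X6.00 Y5.00 E1.3564
G1 X6.00 Y-3.50 E1.6214

At z = 13.8 mm: the cylinder does not reach this height (z outside [0, 8.5]); the cube at (1, 3.5) is not intersected at this z (z outside [4, 13]); the cube at (6, -3.5) is present — its section is the full 4.5×8.5 rectangle; the 11.5×5.5 cube at (8.5, 3) contributes its full rectangle; Combining (union): the regions partially overlap (shared area 4.00 mm²), so overlapping operands fuse into one piece — 1 connected region. The outline is a single polygon with 8 vertices. Extrusion per mm of travel: 0.25 × 0.3 / (π × 0.875²) = 0.031181. Accumulating E over each segment gives final E = 1.6214.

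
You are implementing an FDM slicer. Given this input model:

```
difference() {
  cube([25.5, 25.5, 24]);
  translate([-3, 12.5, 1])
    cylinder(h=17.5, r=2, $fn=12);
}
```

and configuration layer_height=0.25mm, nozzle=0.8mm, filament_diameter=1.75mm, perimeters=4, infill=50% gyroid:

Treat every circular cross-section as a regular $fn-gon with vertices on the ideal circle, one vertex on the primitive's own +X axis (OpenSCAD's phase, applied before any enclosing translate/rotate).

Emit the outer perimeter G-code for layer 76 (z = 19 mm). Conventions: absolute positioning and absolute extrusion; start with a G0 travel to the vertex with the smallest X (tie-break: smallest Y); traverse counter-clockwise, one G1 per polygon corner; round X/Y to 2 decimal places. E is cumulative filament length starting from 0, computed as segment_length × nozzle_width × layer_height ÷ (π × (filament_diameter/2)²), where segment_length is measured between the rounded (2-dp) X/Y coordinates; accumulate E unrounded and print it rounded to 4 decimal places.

At z = 19 mm: the 25.5×25.5 cube contributes its full rectangle; the cylinder at (-3, 12.5) is absent (z outside [1, 18.5]); Taking the first minus the rest: none of the subtracted shapes is present at this height, so the 25.5×25.5 cube is unchanged — 1 connected region. The outline is a single polygon with 4 vertices. Extrusion per mm of travel: 0.8 × 0.25 / (π × 0.875²) = 0.083150. Accumulating E over each segment gives final E = 8.4813.

G0 X0.00 Y0.00 Z19.00
G1 X25.50 Y0.00 E2.1203
G1 X25.50 Y25.50 E4.2407
G1 X0.00 Y25.50 E6.3610
G1 X0.00 Y0.00 E8.4813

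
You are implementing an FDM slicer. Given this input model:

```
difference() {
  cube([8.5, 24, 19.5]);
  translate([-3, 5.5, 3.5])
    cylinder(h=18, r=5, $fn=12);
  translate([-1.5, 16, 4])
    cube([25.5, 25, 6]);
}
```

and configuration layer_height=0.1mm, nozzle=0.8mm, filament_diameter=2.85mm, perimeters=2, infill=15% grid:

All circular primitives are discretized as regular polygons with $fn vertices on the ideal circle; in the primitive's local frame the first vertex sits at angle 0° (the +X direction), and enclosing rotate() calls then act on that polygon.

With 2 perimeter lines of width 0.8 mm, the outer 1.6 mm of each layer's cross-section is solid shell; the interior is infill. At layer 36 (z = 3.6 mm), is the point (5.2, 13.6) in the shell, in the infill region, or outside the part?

infill

At z = 3.6 mm: the cube (footprint 8.5×24) is included at this height; the cylinder at (-3, 5.5): section is a regular 12-gon, circumradius r=5; the cube at (-1.5, 16) does not reach this height (z outside [4, 10]); Subtracting the remaining from the first: starting from the 8.5×24 cube, the r=5 cylinder at (-3, 5.5) partially overlaps it — only the 10.09 mm² overlap (of its 75.00 mm²) is removed, clipping the outline — 1 connected region. Overall, the cross-section is a single solid region. The nearest boundary edge runs (8.50, 24.00)→(8.50, 0.00); distance from the point to it = 3.30 mm. The point is inside the cross-section and 3.30 mm from the nearest boundary — more than the 1.6 mm shell width (2 × 0.8), so it's in the infill interior.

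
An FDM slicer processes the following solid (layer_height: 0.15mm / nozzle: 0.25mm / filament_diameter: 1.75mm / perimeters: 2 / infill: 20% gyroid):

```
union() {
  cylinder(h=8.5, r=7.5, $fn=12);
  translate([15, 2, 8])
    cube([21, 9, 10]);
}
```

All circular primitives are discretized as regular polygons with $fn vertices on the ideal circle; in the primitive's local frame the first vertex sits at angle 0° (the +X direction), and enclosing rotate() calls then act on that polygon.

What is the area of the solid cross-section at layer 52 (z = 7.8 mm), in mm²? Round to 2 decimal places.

At z = 7.8 mm: the r=7.5 cylinder contributes a regular 12-gon of circumradius 7.5 (area = (12/2)·7.500²·sin(360°/12) = 168.75 mm²); the cube at (15, 2) does not reach this height (z outside [8, 18]); Combining (union): only the r=7.5 cylinder is present, so the union is just that shape — area = 168.75 mm². Overall, the cross-section is a single solid region. Net area = 168.75 mm².

168.75 mm²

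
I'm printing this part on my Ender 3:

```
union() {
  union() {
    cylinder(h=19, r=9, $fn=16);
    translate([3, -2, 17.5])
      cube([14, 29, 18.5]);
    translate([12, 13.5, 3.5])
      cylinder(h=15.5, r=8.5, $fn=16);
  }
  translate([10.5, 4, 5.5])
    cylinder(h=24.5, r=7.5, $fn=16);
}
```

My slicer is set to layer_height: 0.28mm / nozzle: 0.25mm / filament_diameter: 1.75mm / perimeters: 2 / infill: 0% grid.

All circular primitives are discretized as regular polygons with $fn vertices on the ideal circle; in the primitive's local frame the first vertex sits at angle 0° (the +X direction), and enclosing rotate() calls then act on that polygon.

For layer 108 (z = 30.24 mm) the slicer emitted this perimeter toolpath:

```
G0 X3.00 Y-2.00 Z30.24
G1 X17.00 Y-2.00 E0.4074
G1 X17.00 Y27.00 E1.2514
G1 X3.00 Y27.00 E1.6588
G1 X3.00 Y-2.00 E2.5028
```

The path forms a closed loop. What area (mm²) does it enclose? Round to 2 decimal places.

Apply the shoelace formula to the sequence of (X, Y) vertices; enclosed area = 406.00 mm².

406.00 mm²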